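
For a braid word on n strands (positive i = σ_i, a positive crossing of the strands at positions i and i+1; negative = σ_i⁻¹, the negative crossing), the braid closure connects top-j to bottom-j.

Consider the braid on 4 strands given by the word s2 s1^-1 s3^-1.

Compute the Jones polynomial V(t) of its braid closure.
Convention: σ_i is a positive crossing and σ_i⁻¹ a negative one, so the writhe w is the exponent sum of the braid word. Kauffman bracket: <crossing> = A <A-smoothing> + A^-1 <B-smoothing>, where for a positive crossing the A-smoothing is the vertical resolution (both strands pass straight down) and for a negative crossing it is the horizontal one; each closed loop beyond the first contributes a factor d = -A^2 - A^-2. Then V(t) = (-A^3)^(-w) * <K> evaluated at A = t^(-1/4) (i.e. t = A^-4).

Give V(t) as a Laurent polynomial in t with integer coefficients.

1

Derivation:
Braid: s2 s1^-1 s3^-1 on 4 strands, 3 crossings.
Writhe w = (#positive) - (#negative) = 1 - 2 = -1.
State-sum expansion of <K>. There are 2^3 = 8 states.
Each crossing splits two ways (0=vertical, 1=horizontal). The state's weight is A^(#A-smoothings - #B-smoothings) * d^(loops - 1).
  state 000: A-exp=-1, loops=4, term = A^-1 * d^3
  state 001: A-exp=+1, loops=3, term = A^1 * d^2
  state 010: A-exp=+1, loops=3, term = A^1 * d^2
  state 011: A-exp=+3, loops=2, term = A^3 * d^1
  state 100: A-exp=-3, loops=3, term = A^-3 * d^2
  state 101: A-exp=-1, loops=2, term = A^-1 * d^1
  state 110: A-exp=-1, loops=2, term = A^-1 * d^1
  state 111: A-exp=+1, loops=1, term = A^1 * d^0
Collect the terms by A-exponent (count of states per loop number):
Powers of d = -A^2 - A^-2: d^2 = A^4 + 2 + A^-4; d^3 = -A^6 - 3*A^2 - 3*A^-2 - A^-6.
  A^3 * (d) = -A^5 - A
  A^1 * (1 + 2*d^2) = 2*A^5 + 5*A + 2*A^-3
  A^-1 * (2*d + d^3) = -A^5 - 5*A - 5*A^-3 - A^-7
  A^-3 * (d^2) = A + 2*A^-3 + A^-7
Summing the groups: <K> = -A^-3
Normalise by the writhe: (-A^3)^(-w) = (-A^3)^(1) = -A^3, so f(A) = -A^3 * <K> = 1.
Substitute A = t^(-1/4), i.e. A^e → t^(-e/4): V(t) = 1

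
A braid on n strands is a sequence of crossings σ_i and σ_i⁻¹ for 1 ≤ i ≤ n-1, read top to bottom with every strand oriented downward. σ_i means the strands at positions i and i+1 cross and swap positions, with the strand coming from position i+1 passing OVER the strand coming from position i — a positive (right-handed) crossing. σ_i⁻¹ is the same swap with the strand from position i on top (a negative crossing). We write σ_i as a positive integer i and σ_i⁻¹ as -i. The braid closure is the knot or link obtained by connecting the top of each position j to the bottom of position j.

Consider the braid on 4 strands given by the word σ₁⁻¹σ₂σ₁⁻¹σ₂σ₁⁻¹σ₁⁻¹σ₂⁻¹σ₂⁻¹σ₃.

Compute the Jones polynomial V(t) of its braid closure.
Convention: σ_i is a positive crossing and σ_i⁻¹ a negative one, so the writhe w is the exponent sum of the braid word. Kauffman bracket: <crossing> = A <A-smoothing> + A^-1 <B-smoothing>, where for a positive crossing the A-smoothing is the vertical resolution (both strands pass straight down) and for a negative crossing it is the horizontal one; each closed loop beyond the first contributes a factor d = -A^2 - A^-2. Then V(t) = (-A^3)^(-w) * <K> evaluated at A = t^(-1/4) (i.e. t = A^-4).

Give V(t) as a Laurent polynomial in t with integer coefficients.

The presented braid s1^-1 s2 s1^-1 s2 s1^-1 s1^-1 s2^-1 s2^-1 s3 on 4 strands reduces by inverse Markov moves (closure unchanged at each step):
  Destabilize: the word has the form β·s3 where s3 occurs only as the final letter (β ∈ B_3); drop it and the last strand → 3 strands.
Reduced to β = s1^-1 s2 s1^-1 s2 s1^-1 s1^-1 s2^-1 s2^-1 on 3 strands, 8 crossings.
Compute on β:
Braid: s1^-1 s2 s1^-1 s2 s1^-1 s1^-1 s2^-1 s2^-1 on 3 strands, 8 crossings.
Writhe w = (#positive) - (#negative) = 2 - 6 = -4.
Computing the Kauffman bracket via state sum. There are 2^8 = 256 states.
For each crossing: s=0 is the vertical smoothing, s=1 horizontal. Crossing k contributes A^(sign_k * (1 - 2*s_k)); loop factor d = -A^2 - A^-2.
Tabulate the states by total A-exponent and number of loops L (A-exp: L × count):
  A^8: L=5 ×1
  A^6: L=4 ×8
  A^4: L=3 ×26, L=5 ×2
  A^2: L=2 ×41, L=4 ×15
  A^0: L=1 ×26, L=3 ×43, L=5 ×1
  A^-2: L=2 ×47, L=4 ×9
  A^-4: L=1 ×11, L=3 ×16, L=5 ×1
  A^-6: L=2 ×6, L=4 ×2
  A^-8: L=3 ×1
Each group contributes A^e * Σ count * d^(L-1):
Powers of d = -A^2 - A^-2: d^2 = A^4 + 2 + A^-4; d^3 = -A^6 - 3*A^2 - 3*A^-2 - A^-6; d^4 = A^8 + 4*A^4 + 6 + 4*A^-4 + A^-8.
  A^8 * (d^4) = A^16 + 4*A^12 + 6*A^8 + 4*A^4 + 1
  A^6 * (8*d^3) = -8*A^12 - 24*A^8 - 24*A^4 - 8
  A^4 * (26*d^2 + 2*d^4) = 2*A^12 + 34*A^8 + 64*A^4 + 34 + 2*A^-4
  A^2 * (41*d + 15*d^3) = -15*A^8 - 86*A^4 - 86 - 15*A^-4
  A^0 * (26 + 43*d^2 + d^4) = A^8 + 47*A^4 + 118 + 47*A^-4 + A^-8
  A^-2 * (47*d + 9*d^3) = -9*A^4 - 74 - 74*A^-4 - 9*A^-8
  A^-4 * (11 + 16*d^2 + d^4) = A^4 + 20 + 49*A^-4 + 20*A^-8 + A^-12
  A^-6 * (6*d + 2*d^3) = -2 - 12*A^-4 - 12*A^-8 - 2*A^-12
  A^-8 * (d^2) = A^-4 + 2*A^-8 + A^-12
Summing the groups: <K> = A^16 - 2*A^12 + 2*A^8 - 3*A^4 + 3 - 2*A^-4 + 2*A^-8
Normalise by the writhe: (-A^3)^(-w) = (-A^3)^(4) = A^12, so f(A) = A^12 * <K> = A^28 - 2*A^24 + 2*A^20 - 3*A^16 + 3*A^12 - 2*A^8 + 2*A^4.
Substitute A = t^(-1/4), i.e. A^e → t^(-e/4): V(t) = 2*t^-1 - 2*t^-2 + 3*t^-3 - 3*t^-4 + 2*t^-5 - 2*t^-6 + t^-7

Answer: 2*t^-1 - 2*t^-2 + 3*t^-3 - 3*t^-4 + 2*t^-5 - 2*t^-6 + t^-7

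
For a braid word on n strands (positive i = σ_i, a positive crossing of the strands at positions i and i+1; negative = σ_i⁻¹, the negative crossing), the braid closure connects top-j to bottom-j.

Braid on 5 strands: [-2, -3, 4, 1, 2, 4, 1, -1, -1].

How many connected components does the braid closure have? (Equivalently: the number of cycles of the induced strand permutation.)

2

Derivation:
Track the strand permutation on 5 strands, starting from identity.
  step 1: s2^-1 swaps positions 2,3 -> [1 3 2 4 5]
  step 2: s3^-1 swaps positions 3,4 -> [1 3 4 2 5]
  step 3: s4 swaps positions 4,5 -> [1 3 4 5 2]
  step 4: s1 swaps positions 1,2 -> [3 1 4 5 2]
  step 5: s2 swaps positions 2,3 -> [3 4 1 5 2]
  step 6: s4 swaps positions 4,5 -> [3 4 1 2 5]
  step 7: s1 swaps positions 1,2 -> [4 3 1 2 5]
  step 8: s1^-1 swaps positions 1,2 -> [3 4 1 2 5]
  step 9: s1^-1 swaps positions 1,2 -> [4 3 1 2 5]
Final permutation (position -> original strand): [4 3 1 2 5]
Closure components = cycle count of this permutation = 2.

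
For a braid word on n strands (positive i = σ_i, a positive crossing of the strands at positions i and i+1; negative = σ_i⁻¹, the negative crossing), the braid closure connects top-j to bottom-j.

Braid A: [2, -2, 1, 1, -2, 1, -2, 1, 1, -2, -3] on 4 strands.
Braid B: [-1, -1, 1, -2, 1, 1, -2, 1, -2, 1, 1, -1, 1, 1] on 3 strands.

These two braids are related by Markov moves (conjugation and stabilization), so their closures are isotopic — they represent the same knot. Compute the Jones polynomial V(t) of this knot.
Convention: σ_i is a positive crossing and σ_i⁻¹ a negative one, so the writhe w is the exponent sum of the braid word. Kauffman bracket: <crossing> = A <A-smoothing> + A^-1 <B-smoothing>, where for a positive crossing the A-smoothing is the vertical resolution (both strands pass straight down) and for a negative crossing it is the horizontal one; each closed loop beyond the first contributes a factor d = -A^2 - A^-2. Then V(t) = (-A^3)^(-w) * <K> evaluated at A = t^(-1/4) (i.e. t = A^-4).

-t^6 + 3*t^5 - 5*t^4 + 6*t^3 - 6*t^2 + 6*t - 4 + 3*t^-1 - t^-2

Derivation:
Markov-equivalent braids have isotopic closures, hence identical knot invariants. Strip the Markov moves from each word to reach a common short braid β, then compute V(t) once on β.
Braid A: s2 s2^-1 s1 s1 s2^-1 s1 s2^-1 s1 s1 s2^-1 s3^-1 on 4 strands reduces by inverse Markov moves (closure unchanged at each step):
  Destabilize: the word has the form β·s3^-1 where s3^-1 occurs only as the final letter (β ∈ B_3); drop it and the last strand → 3 strands.
  Deconjugate: the word is γ·β·γ⁻¹ with γ = s2 (prefix) and γ⁻¹ = s2^-1 (suffix); strip both.
Reduced to β = s2^-1 s1 s1 s2^-1 s1 s2^-1 s1 s1 on 3 strands, 8 crossings.
Braid B: s1^-1 s1^-1 s1 s2^-1 s1 s1 s2^-1 s1 s2^-1 s1 s1 s1^-1 s1 s1 on 3 strands reduces by inverse Markov moves (closure unchanged at each step):
  Deconjugate: the word is γ·β·γ⁻¹ with γ = s1^-1 (prefix) and γ⁻¹ = s1 (suffix); strip both.
  Deconjugate: the word is γ·β·γ⁻¹ with γ = s1^-1 s1 (prefix) and γ⁻¹ = s1^-1 s1 (suffix); strip both.
Reduced to β = s2^-1 s1 s1 s2^-1 s1 s2^-1 s1 s1 on 3 strands, 8 crossings.
Both give the same β = s2^-1 s1 s1 s2^-1 s1 s2^-1 s1 s1 on 3 strands, so one state sum suffices:
Braid: s2^-1 s1 s1 s2^-1 s1 s2^-1 s1 s1 on 3 strands, 8 crossings.
Writhe w = (#positive) - (#negative) = 5 - 3 = 2.
Enumerate smoothing states for the bracket polynomial. There are 2^8 = 256 states.
Smooth each crossing (0=||, 1=⌣⌢); contribution A^(Σ sign_k(1-2s_k)) * d^(L-1).
Tabulate the states by total A-exponent and number of loops L (A-exp: L × count):
  A^8: L=4 ×1
  A^6: L=3 ×8
  A^4: L=2 ×26, L=4 ×2
  A^2: L=1 ×35, L=3 ×21
  A^0: L=2 ×63, L=4 ×7
  A^-2: L=3 ×55, L=5 ×1
  A^-4: L=4 ×28
  A^-6: L=5 ×8
  A^-8: L=6 ×1
Each group contributes A^e * Σ count * d^(L-1):
Powers of d = -A^2 - A^-2: d^2 = A^4 + 2 + A^-4; d^3 = -A^6 - 3*A^2 - 3*A^-2 - A^-6; d^4 = A^8 + 4*A^4 + 6 + 4*A^-4 + A^-8; d^5 = -A^10 - 5*A^6 - 10*A^2 - 10*A^-2 - 5*A^-6 - A^-10.
  A^8 * (d^3) = -A^14 - 3*A^10 - 3*A^6 - A^2
  A^6 * (8*d^2) = 8*A^10 + 16*A^6 + 8*A^2
  A^4 * (26*d + 2*d^3) = -2*A^10 - 32*A^6 - 32*A^2 - 2*A^-2
  A^2 * (35 + 21*d^2) = 21*A^6 + 77*A^2 + 21*A^-2
  A^0 * (63*d + 7*d^3) = -7*A^6 - 84*A^2 - 84*A^-2 - 7*A^-6
  A^-2 * (55*d^2 + d^4) = A^6 + 59*A^2 + 116*A^-2 + 59*A^-6 + A^-10
  A^-4 * (28*d^3) = -28*A^2 - 84*A^-2 - 84*A^-6 - 28*A^-10
  A^-6 * (8*d^4) = 8*A^2 + 32*A^-2 + 48*A^-6 + 32*A^-10 + 8*A^-14
  A^-8 * (d^5) = -A^2 - 5*A^-2 - 10*A^-6 - 10*A^-10 - 5*A^-14 - A^-18
Summing the groups: <K> = -A^14 + 3*A^10 - 4*A^6 + 6*A^2 - 6*A^-2 + 6*A^-6 - 5*A^-10 + 3*A^-14 - A^-18
Normalise by the writhe: (-A^3)^(-w) = (-A^3)^(-2) = A^-6, so f(A) = A^-6 * <K> = -A^8 + 3*A^4 - 4 + 6*A^-4 - 6*A^-8 + 6*A^-12 - 5*A^-16 + 3*A^-20 - A^-24.
Substitute A = t^(-1/4), i.e. A^e → t^(-e/4): V(t) = -t^6 + 3*t^5 - 5*t^4 + 6*t^3 - 6*t^2 + 6*t - 4 + 3*t^-1 - t^-2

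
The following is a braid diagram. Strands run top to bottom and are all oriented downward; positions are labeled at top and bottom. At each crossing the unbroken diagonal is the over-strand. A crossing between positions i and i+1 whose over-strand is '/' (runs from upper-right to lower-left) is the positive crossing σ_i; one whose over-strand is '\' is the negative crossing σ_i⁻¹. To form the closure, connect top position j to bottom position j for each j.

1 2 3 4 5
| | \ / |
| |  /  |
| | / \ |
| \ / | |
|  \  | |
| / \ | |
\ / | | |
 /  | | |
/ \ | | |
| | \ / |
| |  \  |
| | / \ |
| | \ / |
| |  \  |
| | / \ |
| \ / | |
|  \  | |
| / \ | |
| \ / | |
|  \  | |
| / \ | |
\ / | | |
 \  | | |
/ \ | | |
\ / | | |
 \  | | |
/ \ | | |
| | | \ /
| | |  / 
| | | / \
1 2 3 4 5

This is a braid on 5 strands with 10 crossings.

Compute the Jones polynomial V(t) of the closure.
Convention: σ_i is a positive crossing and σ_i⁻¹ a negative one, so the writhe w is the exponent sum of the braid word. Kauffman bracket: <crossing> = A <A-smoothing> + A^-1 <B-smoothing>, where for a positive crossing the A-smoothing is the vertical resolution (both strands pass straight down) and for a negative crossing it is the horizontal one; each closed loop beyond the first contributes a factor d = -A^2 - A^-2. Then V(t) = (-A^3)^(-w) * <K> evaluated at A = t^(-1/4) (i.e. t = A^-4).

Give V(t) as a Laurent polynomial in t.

t^-1 - t^-2 + 2*t^-3 - 2*t^-4 + 2*t^-5 - t^-6 + t^-7 - t^-8

Derivation:
Reading the diagram top to bottom ('/'-over between positions i,i+1 = s_i, '\'-over = s_i^-1): braid word = s3 s2^-1 s1 s3^-1 s3^-1 s2^-1 s2^-1 s1^-1 s1^-1 s4.
The presented braid s3 s2^-1 s1 s3^-1 s3^-1 s2^-1 s2^-1 s1^-1 s1^-1 s4 on 5 strands reduces by inverse Markov moves (closure unchanged at each step):
  Destabilize: the word has the form β·s4 where s4 occurs only as the final letter (β ∈ B_4); drop it and the last strand → 4 strands.
Reduced to β = s3 s2^-1 s1 s3^-1 s3^-1 s2^-1 s2^-1 s1^-1 s1^-1 on 4 strands, 9 crossings.
Compute on β:
Braid: s3 s2^-1 s1 s3^-1 s3^-1 s2^-1 s2^-1 s1^-1 s1^-1 on 4 strands, 9 crossings.
Writhe w = (#positive) - (#negative) = 2 - 7 = -5.
Computing the Kauffman bracket via state sum. There are 2^9 = 512 states.
Each crossing splits two ways (0=vertical, 1=horizontal). The state's weight is A^(#A-smoothings - #B-smoothings) * d^(loops - 1).
Tabulate the states by total A-exponent and number of loops L (A-exp: L × count):
  A^9: L=5 ×1
  A^7: L=4 ×9
  A^5: L=3 ×31, L=5 ×5
  A^3: L=2 ×48, L=4 ×35, L=6 ×1
  A^1: L=1 ×28, L=3 ×86, L=5 ×12
  A^-1: L=2 ×82, L=4 ×43, L=6 ×1
  A^-3: L=1 ×20, L=3 ×58, L=5 ×6
  A^-5: L=2 ×25, L=4 ×11
  A^-7: L=1 ×3, L=3 ×6
  A^-9: L=2 ×1
Each group contributes A^e * Σ count * d^(L-1):
Powers of d = -A^2 - A^-2: d^2 = A^4 + 2 + A^-4; d^3 = -A^6 - 3*A^2 - 3*A^-2 - A^-6; d^4 = A^8 + 4*A^4 + 6 + 4*A^-4 + A^-8; d^5 = -A^10 - 5*A^6 - 10*A^2 - 10*A^-2 - 5*A^-6 - A^-10.
  A^9 * (d^4) = A^17 + 4*A^13 + 6*A^9 + 4*A^5 + A
  A^7 * (9*d^3) = -9*A^13 - 27*A^9 - 27*A^5 - 9*A
  A^5 * (31*d^2 + 5*d^4) = 5*A^13 + 51*A^9 + 92*A^5 + 51*A + 5*A^-3
  A^3 * (48*d + 35*d^3 + d^5) = -A^13 - 40*A^9 - 163*A^5 - 163*A - 40*A^-3 - A^-7
  A^1 * (28 + 86*d^2 + 12*d^4) = 12*A^9 + 134*A^5 + 272*A + 134*A^-3 + 12*A^-7
  A^-1 * (82*d + 43*d^3 + d^5) = -A^9 - 48*A^5 - 221*A - 221*A^-3 - 48*A^-7 - A^-11
  A^-3 * (20 + 58*d^2 + 6*d^4) = 6*A^5 + 82*A + 172*A^-3 + 82*A^-7 + 6*A^-11
  A^-5 * (25*d + 11*d^3) = -11*A - 58*A^-3 - 58*A^-7 - 11*A^-11
  A^-7 * (3 + 6*d^2) = 6*A^-3 + 15*A^-7 + 6*A^-11
  A^-9 * (d) = -A^-7 - A^-11
Summing the groups: <K> = A^17 - A^13 + A^9 - 2*A^5 + 2*A - 2*A^-3 + A^-7 - A^-11
Normalise by the writhe: (-A^3)^(-w) = (-A^3)^(5) = -A^15, so f(A) = -A^15 * <K> = -A^32 + A^28 - A^24 + 2*A^20 - 2*A^16 + 2*A^12 - A^8 + A^4.
Substitute A = t^(-1/4), i.e. A^e → t^(-e/4): V(t) = t^-1 - t^-2 + 2*t^-3 - 2*t^-4 + 2*t^-5 - t^-6 + t^-7 - t^-8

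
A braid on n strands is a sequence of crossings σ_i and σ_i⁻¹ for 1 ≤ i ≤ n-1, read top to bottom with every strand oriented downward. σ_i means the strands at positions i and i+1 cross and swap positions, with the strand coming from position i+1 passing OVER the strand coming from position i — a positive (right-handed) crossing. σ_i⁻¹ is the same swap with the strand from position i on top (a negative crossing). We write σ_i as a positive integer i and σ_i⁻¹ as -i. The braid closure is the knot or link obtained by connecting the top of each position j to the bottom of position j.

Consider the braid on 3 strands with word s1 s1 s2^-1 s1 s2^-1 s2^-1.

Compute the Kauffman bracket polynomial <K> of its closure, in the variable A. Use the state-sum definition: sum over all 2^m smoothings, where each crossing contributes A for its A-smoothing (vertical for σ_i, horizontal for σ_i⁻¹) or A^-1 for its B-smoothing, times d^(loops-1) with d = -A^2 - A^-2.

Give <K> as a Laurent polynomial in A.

-A^12 + 2*A^8 - 2*A^4 + 3 - 2*A^-4 + 2*A^-8 - A^-12

Derivation:
Braid: s1 s1 s2^-1 s1 s2^-1 s2^-1 on 3 strands, 6 crossings.
Writhe w = (#positive) - (#negative) = 3 - 3 = 0.
Enumerate smoothing states for the bracket polynomial. There are 2^6 = 64 states.
Smooth each crossing (0=||, 1=⌣⌢); contribution A^(Σ sign_k(1-2s_k)) * d^(L-1).
Tabulate the states by total A-exponent and number of loops L (A-exp: L × count):
  A^6: L=4 ×1
  A^4: L=3 ×6
  A^2: L=2 ×14, L=4 ×1
  A^0: L=1 ×13, L=3 ×7
  A^-2: L=2 ×14, L=4 ×1
  A^-4: L=3 ×6
  A^-6: L=4 ×1
Each group contributes A^e * Σ count * d^(L-1):
Powers of d = -A^2 - A^-2: d^2 = A^4 + 2 + A^-4; d^3 = -A^6 - 3*A^2 - 3*A^-2 - A^-6.
  A^6 * (d^3) = -A^12 - 3*A^8 - 3*A^4 - 1
  A^4 * (6*d^2) = 6*A^8 + 12*A^4 + 6
  A^2 * (14*d + d^3) = -A^8 - 17*A^4 - 17 - A^-4
  A^0 * (13 + 7*d^2) = 7*A^4 + 27 + 7*A^-4
  A^-2 * (14*d + d^3) = -A^4 - 17 - 17*A^-4 - A^-8
  A^-4 * (6*d^2) = 6 + 12*A^-4 + 6*A^-8
  A^-6 * (d^3) = -1 - 3*A^-4 - 3*A^-8 - A^-12
Summing the groups: <K> = -A^12 + 2*A^8 - 2*A^4 + 3 - 2*A^-4 + 2*A^-8 - A^-12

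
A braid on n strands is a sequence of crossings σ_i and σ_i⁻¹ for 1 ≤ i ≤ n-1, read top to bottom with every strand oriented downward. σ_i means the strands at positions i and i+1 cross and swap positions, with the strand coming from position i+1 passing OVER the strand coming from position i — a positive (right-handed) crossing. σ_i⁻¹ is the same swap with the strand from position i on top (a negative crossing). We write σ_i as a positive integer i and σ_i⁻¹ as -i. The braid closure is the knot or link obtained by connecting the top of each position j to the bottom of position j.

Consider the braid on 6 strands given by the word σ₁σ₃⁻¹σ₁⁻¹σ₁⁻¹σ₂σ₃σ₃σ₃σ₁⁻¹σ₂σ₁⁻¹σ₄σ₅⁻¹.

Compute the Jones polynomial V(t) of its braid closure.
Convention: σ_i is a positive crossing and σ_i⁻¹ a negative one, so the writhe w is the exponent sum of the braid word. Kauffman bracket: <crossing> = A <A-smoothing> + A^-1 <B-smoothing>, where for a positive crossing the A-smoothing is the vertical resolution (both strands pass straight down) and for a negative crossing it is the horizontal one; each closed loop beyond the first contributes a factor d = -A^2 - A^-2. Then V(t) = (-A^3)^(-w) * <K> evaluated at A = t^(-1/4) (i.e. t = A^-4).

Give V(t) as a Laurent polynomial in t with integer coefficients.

The presented braid s1 s3^-1 s1^-1 s1^-1 s2 s3 s3 s3 s1^-1 s2 s1^-1 s4 s5^-1 on 6 strands reduces by inverse Markov moves (closure unchanged at each step):
  Destabilize: the word has the form β·s5^-1 where s5^-1 occurs only as the final letter (β ∈ B_5); drop it and the last strand → 5 strands.
  Destabilize: the word has the form β·s4 where s4 occurs only as the final letter (β ∈ B_4); drop it and the last strand → 4 strands.
  Deconjugate: the word is γ·β·γ⁻¹ with γ = s1 (prefix) and γ⁻¹ = s1^-1 (suffix); strip both.
Reduced to β = s3^-1 s1^-1 s1^-1 s2 s3 s3 s3 s1^-1 s2 on 4 strands, 9 crossings.
Compute on β:
Braid: s3^-1 s1^-1 s1^-1 s2 s3 s3 s3 s1^-1 s2 on 4 strands, 9 crossings.
Writhe w = (#positive) - (#negative) = 5 - 4 = 1.
State-sum expansion of <K>. There are 2^9 = 512 states.
Smooth each crossing (0=||, 1=⌣⌢); contribution A^(Σ sign_k(1-2s_k)) * d^(L-1).
Tabulate the states by total A-exponent and number of loops L (A-exp: L × count):
  A^9: L=4 ×1
  A^7: L=3 ×5, L=5 ×4
  A^5: L=2 ×10, L=4 ×23, L=6 ×3
  A^3: L=1 ×8, L=3 ×57, L=5 ×18, L=7 ×1
  A^1: L=2 ×70, L=4 ×50, L=6 ×6
  A^-1: L=1 ×33, L=3 ×75, L=5 ×18
  A^-3: L=2 ×51, L=4 ×32, L=6 ×1
  A^-5: L=3 ×32, L=5 ×4
  A^-7: L=4 ×9
  A^-9: L=5 ×1
Each group contributes A^e * Σ count * d^(L-1):
Powers of d = -A^2 - A^-2: d^2 = A^4 + 2 + A^-4; d^3 = -A^6 - 3*A^2 - 3*A^-2 - A^-6; d^4 = A^8 + 4*A^4 + 6 + 4*A^-4 + A^-8; d^5 = -A^10 - 5*A^6 - 10*A^2 - 10*A^-2 - 5*A^-6 - A^-10; d^6 = A^12 + 6*A^8 + 15*A^4 + 20 + 15*A^-4 + 6*A^-8 + A^-12.
  A^9 * (d^3) = -A^15 - 3*A^11 - 3*A^7 - A^3
  A^7 * (5*d^2 + 4*d^4) = 4*A^15 + 21*A^11 + 34*A^7 + 21*A^3 + 4*A^-1
  A^5 * (10*d + 23*d^3 + 3*d^5) = -3*A^15 - 38*A^11 - 109*A^7 - 109*A^3 - 38*A^-1 - 3*A^-5
  A^3 * (8 + 57*d^2 + 18*d^4 + d^6) = A^15 + 24*A^11 + 144*A^7 + 250*A^3 + 144*A^-1 + 24*A^-5 + A^-9
  A^1 * (70*d + 50*d^3 + 6*d^5) = -6*A^11 - 80*A^7 - 280*A^3 - 280*A^-1 - 80*A^-5 - 6*A^-9
  A^-1 * (33 + 75*d^2 + 18*d^4) = 18*A^7 + 147*A^3 + 291*A^-1 + 147*A^-5 + 18*A^-9
  A^-3 * (51*d + 32*d^3 + d^5) = -A^7 - 37*A^3 - 157*A^-1 - 157*A^-5 - 37*A^-9 - A^-13
  A^-5 * (32*d^2 + 4*d^4) = 4*A^3 + 48*A^-1 + 88*A^-5 + 48*A^-9 + 4*A^-13
  A^-7 * (9*d^3) = -9*A^-1 - 27*A^-5 - 27*A^-9 - 9*A^-13
  A^-9 * (d^4) = A^-1 + 4*A^-5 + 6*A^-9 + 4*A^-13 + A^-17
Summing the groups: <K> = A^15 - 2*A^11 + 3*A^7 - 5*A^3 + 4*A^-1 - 4*A^-5 + 3*A^-9 - 2*A^-13 + A^-17
Normalise by the writhe: (-A^3)^(-w) = (-A^3)^(-1) = -A^-3, so f(A) = -A^-3 * <K> = -A^12 + 2*A^8 - 3*A^4 + 5 - 4*A^-4 + 4*A^-8 - 3*A^-12 + 2*A^-16 - A^-20.
Substitute A = t^(-1/4), i.e. A^e → t^(-e/4): V(t) = -t^5 + 2*t^4 - 3*t^3 + 4*t^2 - 4*t + 5 - 3*t^-1 + 2*t^-2 - t^-3

Answer: -t^5 + 2*t^4 - 3*t^3 + 4*t^2 - 4*t + 5 - 3*t^-1 + 2*t^-2 - t^-3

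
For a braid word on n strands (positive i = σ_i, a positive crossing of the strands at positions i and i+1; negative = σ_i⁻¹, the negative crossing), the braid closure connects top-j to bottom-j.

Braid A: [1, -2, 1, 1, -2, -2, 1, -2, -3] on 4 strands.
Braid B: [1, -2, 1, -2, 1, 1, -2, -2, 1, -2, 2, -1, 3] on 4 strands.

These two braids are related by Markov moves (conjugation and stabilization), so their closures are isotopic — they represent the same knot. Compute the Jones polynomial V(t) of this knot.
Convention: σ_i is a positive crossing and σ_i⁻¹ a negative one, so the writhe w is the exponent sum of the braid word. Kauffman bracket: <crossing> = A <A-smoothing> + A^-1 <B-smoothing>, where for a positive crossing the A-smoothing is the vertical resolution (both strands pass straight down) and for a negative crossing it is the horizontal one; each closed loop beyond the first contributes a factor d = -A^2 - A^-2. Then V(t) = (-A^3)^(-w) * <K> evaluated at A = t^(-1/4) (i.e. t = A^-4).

t^4 - 3*t^3 + 5*t^2 - 6*t + 7 - 6*t^-1 + 5*t^-2 - 3*t^-3 + t^-4

Derivation:
Markov-equivalent braids have isotopic closures, hence identical knot invariants. Strip the Markov moves from each word to reach a common short braid β, then compute V(t) once on β.
Braid A: s1 s2^-1 s1 s1 s2^-1 s2^-1 s1 s2^-1 s3^-1 on 4 strands reduces by inverse Markov moves (closure unchanged at each step):
  Destabilize: the word has the form β·s3^-1 where s3^-1 occurs only as the final letter (β ∈ B_3); drop it and the last strand → 3 strands.
Reduced to β = s1 s2^-1 s1 s1 s2^-1 s2^-1 s1 s2^-1 on 3 strands, 8 crossings.
Braid B: s1 s2^-1 s1 s2^-1 s1 s1 s2^-1 s2^-1 s1 s2^-1 s2 s1^-1 s3 on 4 strands reduces by inverse Markov moves (closure unchanged at each step):
  Destabilize: the word has the form β·s3 where s3 occurs only as the final letter (β ∈ B_3); drop it and the last strand → 3 strands.
  Deconjugate: the word is γ·β·γ⁻¹ with γ = s1 s2^-1 (prefix) and γ⁻¹ = s2 s1^-1 (suffix); strip both.
Reduced to β = s1 s2^-1 s1 s1 s2^-1 s2^-1 s1 s2^-1 on 3 strands, 8 crossings.
Both give the same β = s1 s2^-1 s1 s1 s2^-1 s2^-1 s1 s2^-1 on 3 strands, so one state sum suffices:
Braid: s1 s2^-1 s1 s1 s2^-1 s2^-1 s1 s2^-1 on 3 strands, 8 crossings.
Writhe w = (#positive) - (#negative) = 4 - 4 = 0.
Enumerate smoothing states for the bracket polynomial. There are 2^8 = 256 states.
Each crossing splits two ways (0=vertical, 1=horizontal). The state's weight is A^(#A-smoothings - #B-smoothings) * d^(loops - 1).
Tabulate the states by total A-exponent and number of loops L (A-exp: L × count):
  A^8: L=5 ×1
  A^6: L=4 ×8
  A^4: L=3 ×27, L=5 ×1
  A^2: L=2 ×47, L=4 ×9
  A^0: L=1 ×37, L=3 ×32, L=5 ×1
  A^-2: L=2 ×47, L=4 ×9
  A^-4: L=3 ×27, L=5 ×1
  A^-6: L=4 ×8
  A^-8: L=5 ×1
Each group contributes A^e * Σ count * d^(L-1):
Powers of d = -A^2 - A^-2: d^2 = A^4 + 2 + A^-4; d^3 = -A^6 - 3*A^2 - 3*A^-2 - A^-6; d^4 = A^8 + 4*A^4 + 6 + 4*A^-4 + A^-8.
  A^8 * (d^4) = A^16 + 4*A^12 + 6*A^8 + 4*A^4 + 1
  A^6 * (8*d^3) = -8*A^12 - 24*A^8 - 24*A^4 - 8
  A^4 * (27*d^2 + d^4) = A^12 + 31*A^8 + 60*A^4 + 31 + A^-4
  A^2 * (47*d + 9*d^3) = -9*A^8 - 74*A^4 - 74 - 9*A^-4
  A^0 * (37 + 32*d^2 + d^4) = A^8 + 36*A^4 + 107 + 36*A^-4 + A^-8
  A^-2 * (47*d + 9*d^3) = -9*A^4 - 74 - 74*A^-4 - 9*A^-8
  A^-4 * (27*d^2 + d^4) = A^4 + 31 + 60*A^-4 + 31*A^-8 + A^-12
  A^-6 * (8*d^3) = -8 - 24*A^-4 - 24*A^-8 - 8*A^-12
  A^-8 * (d^4) = 1 + 4*A^-4 + 6*A^-8 + 4*A^-12 + A^-16
Summing the groups: <K> = A^16 - 3*A^12 + 5*A^8 - 6*A^4 + 7 - 6*A^-4 + 5*A^-8 - 3*A^-12 + A^-16
Normalise by the writhe: (-A^3)^(-w) = (-A^3)^(0) = 1, so f(A) = 1 * <K> = A^16 - 3*A^12 + 5*A^8 - 6*A^4 + 7 - 6*A^-4 + 5*A^-8 - 3*A^-12 + A^-16.
Substitute A = t^(-1/4), i.e. A^e → t^(-e/4): V(t) = t^4 - 3*t^3 + 5*t^2 - 6*t + 7 - 6*t^-1 + 5*t^-2 - 3*t^-3 + t^-4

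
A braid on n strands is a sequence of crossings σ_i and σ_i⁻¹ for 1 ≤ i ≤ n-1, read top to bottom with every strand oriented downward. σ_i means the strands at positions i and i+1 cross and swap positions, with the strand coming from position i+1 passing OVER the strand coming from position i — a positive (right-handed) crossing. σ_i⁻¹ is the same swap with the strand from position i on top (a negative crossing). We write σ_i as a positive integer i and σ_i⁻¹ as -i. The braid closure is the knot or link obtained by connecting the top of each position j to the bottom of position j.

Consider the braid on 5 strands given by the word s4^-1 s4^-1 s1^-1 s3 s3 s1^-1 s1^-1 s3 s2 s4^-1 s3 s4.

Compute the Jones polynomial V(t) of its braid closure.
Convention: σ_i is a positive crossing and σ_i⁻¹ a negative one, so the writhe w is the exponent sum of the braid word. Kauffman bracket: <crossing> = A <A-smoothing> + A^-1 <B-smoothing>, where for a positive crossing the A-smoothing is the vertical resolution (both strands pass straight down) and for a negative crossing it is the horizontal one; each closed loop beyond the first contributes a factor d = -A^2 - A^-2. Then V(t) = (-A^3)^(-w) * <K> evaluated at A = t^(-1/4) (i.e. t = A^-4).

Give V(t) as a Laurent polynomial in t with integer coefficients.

t^4 - 2*t^3 + 3*t^2 - 5*t + 6 - 5*t^-1 + 5*t^-2 - 3*t^-3 + 2*t^-4 - t^-5

Derivation:
The presented braid s4^-1 s4^-1 s1^-1 s3 s3 s1^-1 s1^-1 s3 s2 s4^-1 s3 s4 on 5 strands reduces by inverse Markov moves (closure unchanged at each step):
  Deconjugate: the word is γ·β·γ⁻¹ with γ = s4^-1 (prefix) and γ⁻¹ = s4 (suffix); strip both.
Reduced to β = s4^-1 s1^-1 s3 s3 s1^-1 s1^-1 s3 s2 s4^-1 s3 on 5 strands, 10 crossings.
Compute on β:
Braid: s4^-1 s1^-1 s3 s3 s1^-1 s1^-1 s3 s2 s4^-1 s3 on 5 strands, 10 crossings.
Writhe w = (#positive) - (#negative) = 5 - 5 = 0.
State-sum expansion of <K>. There are 2^10 = 1024 states.
For each crossing: s=0 is the vertical smoothing, s=1 horizontal. Crossing k contributes A^(sign_k * (1 - 2*s_k)); loop factor d = -A^2 - A^-2.
Tabulate the states by total A-exponent and number of loops L (A-exp: L × count):
  A^10: L=6 ×1
  A^8: L=5 ×10
  A^6: L=4 ×41, L=6 ×4
  A^4: L=3 ×83, L=5 ×36, L=7 ×1
  A^2: L=2 ×84, L=4 ×107, L=6 ×19
  A^0: L=1 ×33, L=3 ×143, L=5 ×70, L=7 ×6
  A^-2: L=2 ×68, L=4 ×116, L=6 ×25, L=8 ×1
  A^-4: L=3 ×64, L=5 ×52, L=7 ×4
  A^-6: L=4 ×33, L=6 ×12
  A^-8: L=5 ×9, L=7 ×1
  A^-10: L=6 ×1
Each group contributes A^e * Σ count * d^(L-1):
Powers of d = -A^2 - A^-2: d^2 = A^4 + 2 + A^-4; d^3 = -A^6 - 3*A^2 - 3*A^-2 - A^-6; d^4 = A^8 + 4*A^4 + 6 + 4*A^-4 + A^-8; d^5 = -A^10 - 5*A^6 - 10*A^2 - 10*A^-2 - 5*A^-6 - A^-10; d^6 = A^12 + 6*A^8 + 15*A^4 + 20 + 15*A^-4 + 6*A^-8 + A^-12; d^7 = -A^14 - 7*A^10 - 21*A^6 - 35*A^2 - 35*A^-2 - 21*A^-6 - 7*A^-10 - A^-14.
  A^10 * (d^5) = -A^20 - 5*A^16 - 10*A^12 - 10*A^8 - 5*A^4 - 1
  A^8 * (10*d^4) = 10*A^16 + 40*A^12 + 60*A^8 + 40*A^4 + 10
  A^6 * (41*d^3 + 4*d^5) = -4*A^16 - 61*A^12 - 163*A^8 - 163*A^4 - 61 - 4*A^-4
  A^4 * (83*d^2 + 36*d^4 + d^6) = A^16 + 42*A^12 + 242*A^8 + 402*A^4 + 242 + 42*A^-4 + A^-8
  A^2 * (84*d + 107*d^3 + 19*d^5) = -19*A^12 - 202*A^8 - 595*A^4 - 595 - 202*A^-4 - 19*A^-8
  A^0 * (33 + 143*d^2 + 70*d^4 + 6*d^6) = 6*A^12 + 106*A^8 + 513*A^4 + 859 + 513*A^-4 + 106*A^-8 + 6*A^-12
  A^-2 * (68*d + 116*d^3 + 25*d^5 + d^7) = -A^12 - 32*A^8 - 262*A^4 - 701 - 701*A^-4 - 262*A^-8 - 32*A^-12 - A^-16
  A^-4 * (64*d^2 + 52*d^4 + 4*d^6) = 4*A^8 + 76*A^4 + 332 + 520*A^-4 + 332*A^-8 + 76*A^-12 + 4*A^-16
  A^-6 * (33*d^3 + 12*d^5) = -12*A^4 - 93 - 219*A^-4 - 219*A^-8 - 93*A^-12 - 12*A^-16
  A^-8 * (9*d^4 + d^6) = A^4 + 15 + 51*A^-4 + 74*A^-8 + 51*A^-12 + 15*A^-16 + A^-20
  A^-10 * (d^5) = -1 - 5*A^-4 - 10*A^-8 - 10*A^-12 - 5*A^-16 - A^-20
Summing the groups: <K> = -A^20 + 2*A^16 - 3*A^12 + 5*A^8 - 5*A^4 + 6 - 5*A^-4 + 3*A^-8 - 2*A^-12 + A^-16
Normalise by the writhe: (-A^3)^(-w) = (-A^3)^(0) = 1, so f(A) = 1 * <K> = -A^20 + 2*A^16 - 3*A^12 + 5*A^8 - 5*A^4 + 6 - 5*A^-4 + 3*A^-8 - 2*A^-12 + A^-16.
Substitute A = t^(-1/4), i.e. A^e → t^(-e/4): V(t) = t^4 - 2*t^3 + 3*t^2 - 5*t + 6 - 5*t^-1 + 5*t^-2 - 3*t^-3 + 2*t^-4 - t^-5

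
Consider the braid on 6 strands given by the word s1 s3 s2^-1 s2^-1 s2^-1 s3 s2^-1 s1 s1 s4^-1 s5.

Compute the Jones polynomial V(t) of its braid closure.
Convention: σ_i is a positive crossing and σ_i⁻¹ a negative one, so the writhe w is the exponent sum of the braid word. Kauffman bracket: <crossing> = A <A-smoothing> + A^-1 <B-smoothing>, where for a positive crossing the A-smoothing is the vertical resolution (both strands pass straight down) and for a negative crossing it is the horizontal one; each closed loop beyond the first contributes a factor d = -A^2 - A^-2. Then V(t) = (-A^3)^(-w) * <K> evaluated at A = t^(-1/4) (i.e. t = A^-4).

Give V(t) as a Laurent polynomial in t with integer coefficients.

The presented braid s1 s3 s2^-1 s2^-1 s2^-1 s3 s2^-1 s1 s1 s4^-1 s5 on 6 strands reduces by inverse Markov moves (closure unchanged at each step):
  Destabilize: the word has the form β·s5 where s5 occurs only as the final letter (β ∈ B_5); drop it and the last strand → 5 strands.
  Destabilize: the word has the form β·s4^-1 where s4^-1 occurs only as the final letter (β ∈ B_4); drop it and the last strand → 4 strands.
Reduced to β = s1 s3 s2^-1 s2^-1 s2^-1 s3 s2^-1 s1 s1 on 4 strands, 9 crossings.
Compute on β:
Braid: s1 s3 s2^-1 s2^-1 s2^-1 s3 s2^-1 s1 s1 on 4 strands, 9 crossings.
Writhe w = (#positive) - (#negative) = 5 - 4 = 1.
Computing the Kauffman bracket via state sum. There are 2^9 = 512 states.
Each crossing splits two ways (0=vertical, 1=horizontal). The state's weight is A^(#A-smoothings - #B-smoothings) * d^(loops - 1).
Tabulate the states by total A-exponent and number of loops L (A-exp: L × count):
  A^9: L=6 ×1
  A^7: L=5 ×9
  A^5: L=4 ×33, L=6 ×3
  A^3: L=3 ×64, L=5 ×19, L=7 ×1
  A^1: L=2 ×68, L=4 ×52, L=6 ×6
  A^-1: L=1 ×33, L=3 ×75, L=5 ×18
  A^-3: L=2 ×51, L=4 ×32, L=6 ×1
  A^-5: L=3 ×32, L=5 ×4
  A^-7: L=4 ×9
  A^-9: L=5 ×1
Each group contributes A^e * Σ count * d^(L-1):
Powers of d = -A^2 - A^-2: d^2 = A^4 + 2 + A^-4; d^3 = -A^6 - 3*A^2 - 3*A^-2 - A^-6; d^4 = A^8 + 4*A^4 + 6 + 4*A^-4 + A^-8; d^5 = -A^10 - 5*A^6 - 10*A^2 - 10*A^-2 - 5*A^-6 - A^-10; d^6 = A^12 + 6*A^8 + 15*A^4 + 20 + 15*A^-4 + 6*A^-8 + A^-12.
  A^9 * (d^5) = -A^19 - 5*A^15 - 10*A^11 - 10*A^7 - 5*A^3 - A^-1
  A^7 * (9*d^4) = 9*A^15 + 36*A^11 + 54*A^7 + 36*A^3 + 9*A^-1
  A^5 * (33*d^3 + 3*d^5) = -3*A^15 - 48*A^11 - 129*A^7 - 129*A^3 - 48*A^-1 - 3*A^-5
  A^3 * (64*d^2 + 19*d^4 + d^6) = A^15 + 25*A^11 + 155*A^7 + 262*A^3 + 155*A^-1 + 25*A^-5 + A^-9
  A^1 * (68*d + 52*d^3 + 6*d^5) = -6*A^11 - 82*A^7 - 284*A^3 - 284*A^-1 - 82*A^-5 - 6*A^-9
  A^-1 * (33 + 75*d^2 + 18*d^4) = 18*A^7 + 147*A^3 + 291*A^-1 + 147*A^-5 + 18*A^-9
  A^-3 * (51*d + 32*d^3 + d^5) = -A^7 - 37*A^3 - 157*A^-1 - 157*A^-5 - 37*A^-9 - A^-13
  A^-5 * (32*d^2 + 4*d^4) = 4*A^3 + 48*A^-1 + 88*A^-5 + 48*A^-9 + 4*A^-13
  A^-7 * (9*d^3) = -9*A^-1 - 27*A^-5 - 27*A^-9 - 9*A^-13
  A^-9 * (d^4) = A^-1 + 4*A^-5 + 6*A^-9 + 4*A^-13 + A^-17
Summing the groups: <K> = -A^19 + 2*A^15 - 3*A^11 + 5*A^7 - 6*A^3 + 5*A^-1 - 5*A^-5 + 3*A^-9 - 2*A^-13 + A^-17
Normalise by the writhe: (-A^3)^(-w) = (-A^3)^(-1) = -A^-3, so f(A) = -A^-3 * <K> = A^16 - 2*A^12 + 3*A^8 - 5*A^4 + 6 - 5*A^-4 + 5*A^-8 - 3*A^-12 + 2*A^-16 - A^-20.
Substitute A = t^(-1/4), i.e. A^e → t^(-e/4): V(t) = -t^5 + 2*t^4 - 3*t^3 + 5*t^2 - 5*t + 6 - 5*t^-1 + 3*t^-2 - 2*t^-3 + t^-4

Answer: -t^5 + 2*t^4 - 3*t^3 + 5*t^2 - 5*t + 6 - 5*t^-1 + 3*t^-2 - 2*t^-3 + t^-4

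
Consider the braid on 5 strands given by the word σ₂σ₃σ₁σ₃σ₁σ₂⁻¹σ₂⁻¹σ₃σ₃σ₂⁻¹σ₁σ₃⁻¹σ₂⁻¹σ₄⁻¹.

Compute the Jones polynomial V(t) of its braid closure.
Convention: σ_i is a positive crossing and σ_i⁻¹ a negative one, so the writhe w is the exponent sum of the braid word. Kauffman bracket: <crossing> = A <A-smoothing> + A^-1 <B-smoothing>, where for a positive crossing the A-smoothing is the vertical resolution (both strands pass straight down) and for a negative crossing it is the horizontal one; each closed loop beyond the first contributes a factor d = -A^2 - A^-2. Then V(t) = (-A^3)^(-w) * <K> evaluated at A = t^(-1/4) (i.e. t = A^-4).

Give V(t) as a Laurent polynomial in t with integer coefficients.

t^7 - 3*t^6 + 4*t^5 - 6*t^4 + 7*t^3 - 6*t^2 + 6*t - 3 + 2*t^-1 - t^-2

Derivation:
The presented braid s2 s3 s1 s3 s1 s2^-1 s2^-1 s3 s3 s2^-1 s1 s3^-1 s2^-1 s4^-1 on 5 strands reduces by inverse Markov moves (closure unchanged at each step):
  Destabilize: the word has the form β·s4^-1 where s4^-1 occurs only as the final letter (β ∈ B_4); drop it and the last strand → 4 strands.
  Deconjugate: the word is γ·β·γ⁻¹ with γ = s2 s3 (prefix) and γ⁻¹ = s3^-1 s2^-1 (suffix); strip both.
Reduced to β = s1 s3 s1 s2^-1 s2^-1 s3 s3 s2^-1 s1 on 4 strands, 9 crossings.
Compute on β:
Braid: s1 s3 s1 s2^-1 s2^-1 s3 s3 s2^-1 s1 on 4 strands, 9 crossings.
Writhe w = (#positive) - (#negative) = 6 - 3 = 3.
State-sum expansion of <K>. There are 2^9 = 512 states.
Smooth each crossing (0=||, 1=⌣⌢); contribution A^(Σ sign_k(1-2s_k)) * d^(L-1).
Tabulate the states by total A-exponent and number of loops L (A-exp: L × count):
  A^9: L=5 ×1
  A^7: L=4 ×9
  A^5: L=3 ×32, L=5 ×4
  A^3: L=2 ×55, L=4 ×28, L=6 ×1
  A^1: L=1 ×39, L=3 ×77, L=5 ×10
  A^-1: L=2 ×81, L=4 ×44, L=6 ×1
  A^-3: L=3 ×73, L=5 ×11
  A^-5: L=4 ×35, L=6 ×1
  A^-7: L=5 ×9
  A^-9: L=6 ×1
Each group contributes A^e * Σ count * d^(L-1):
Powers of d = -A^2 - A^-2: d^2 = A^4 + 2 + A^-4; d^3 = -A^6 - 3*A^2 - 3*A^-2 - A^-6; d^4 = A^8 + 4*A^4 + 6 + 4*A^-4 + A^-8; d^5 = -A^10 - 5*A^6 - 10*A^2 - 10*A^-2 - 5*A^-6 - A^-10.
  A^9 * (d^4) = A^17 + 4*A^13 + 6*A^9 + 4*A^5 + A
  A^7 * (9*d^3) = -9*A^13 - 27*A^9 - 27*A^5 - 9*A
  A^5 * (32*d^2 + 4*d^4) = 4*A^13 + 48*A^9 + 88*A^5 + 48*A + 4*A^-3
  A^3 * (55*d + 28*d^3 + d^5) = -A^13 - 33*A^9 - 149*A^5 - 149*A - 33*A^-3 - A^-7
  A^1 * (39 + 77*d^2 + 10*d^4) = 10*A^9 + 117*A^5 + 253*A + 117*A^-3 + 10*A^-7
  A^-1 * (81*d + 44*d^3 + d^5) = -A^9 - 49*A^5 - 223*A - 223*A^-3 - 49*A^-7 - A^-11
  A^-3 * (73*d^2 + 11*d^4) = 11*A^5 + 117*A + 212*A^-3 + 117*A^-7 + 11*A^-11
  A^-5 * (35*d^3 + d^5) = -A^5 - 40*A - 115*A^-3 - 115*A^-7 - 40*A^-11 - A^-15
  A^-7 * (9*d^4) = 9*A + 36*A^-3 + 54*A^-7 + 36*A^-11 + 9*A^-15
  A^-9 * (d^5) = -A - 5*A^-3 - 10*A^-7 - 10*A^-11 - 5*A^-15 - A^-19
Summing the groups: <K> = A^17 - 2*A^13 + 3*A^9 - 6*A^5 + 6*A - 7*A^-3 + 6*A^-7 - 4*A^-11 + 3*A^-15 - A^-19
Normalise by the writhe: (-A^3)^(-w) = (-A^3)^(-3) = -A^-9, so f(A) = -A^-9 * <K> = -A^8 + 2*A^4 - 3 + 6*A^-4 - 6*A^-8 + 7*A^-12 - 6*A^-16 + 4*A^-20 - 3*A^-24 + A^-28.
Substitute A = t^(-1/4), i.e. A^e → t^(-e/4): V(t) = t^7 - 3*t^6 + 4*t^5 - 6*t^4 + 7*t^3 - 6*t^2 + 6*t - 3 + 2*t^-1 - t^-2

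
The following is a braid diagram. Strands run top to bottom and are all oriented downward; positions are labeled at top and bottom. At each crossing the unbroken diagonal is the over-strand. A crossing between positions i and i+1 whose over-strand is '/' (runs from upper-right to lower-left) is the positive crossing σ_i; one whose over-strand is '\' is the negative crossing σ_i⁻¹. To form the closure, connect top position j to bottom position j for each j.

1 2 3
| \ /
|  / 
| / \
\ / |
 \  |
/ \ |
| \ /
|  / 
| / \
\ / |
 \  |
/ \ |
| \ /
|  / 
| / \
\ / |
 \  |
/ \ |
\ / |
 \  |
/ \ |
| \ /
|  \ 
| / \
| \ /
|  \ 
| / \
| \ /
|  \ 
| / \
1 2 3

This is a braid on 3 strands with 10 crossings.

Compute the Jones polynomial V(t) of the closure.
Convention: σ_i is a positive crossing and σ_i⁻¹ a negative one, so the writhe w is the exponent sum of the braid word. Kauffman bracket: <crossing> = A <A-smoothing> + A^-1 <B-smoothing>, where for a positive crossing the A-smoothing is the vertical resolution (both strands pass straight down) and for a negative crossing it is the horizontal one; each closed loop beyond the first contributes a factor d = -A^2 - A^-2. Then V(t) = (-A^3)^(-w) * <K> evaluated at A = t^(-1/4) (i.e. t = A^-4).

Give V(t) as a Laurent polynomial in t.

Reading the diagram top to bottom ('/'-over between positions i,i+1 = s_i, '\'-over = s_i^-1): braid word = s2 s1^-1 s2 s1^-1 s2 s1^-1 s1^-1 s2^-1 s2^-1 s2^-1.
The presented braid s2 s1^-1 s2 s1^-1 s2 s1^-1 s1^-1 s2^-1 s2^-1 s2^-1 on 3 strands reduces by inverse Markov moves (closure unchanged at each step):
  Deconjugate: the word is γ·β·γ⁻¹ with γ = s2 (prefix) and γ⁻¹ = s2^-1 (suffix); strip both.
Reduced to β = s1^-1 s2 s1^-1 s2 s1^-1 s1^-1 s2^-1 s2^-1 on 3 strands, 8 crossings.
Compute on β:
Braid: s1^-1 s2 s1^-1 s2 s1^-1 s1^-1 s2^-1 s2^-1 on 3 strands, 8 crossings.
Writhe w = (#positive) - (#negative) = 2 - 6 = -4.
Enumerate smoothing states for the bracket polynomial. There are 2^8 = 256 states.
Smooth each crossing (0=||, 1=⌣⌢); contribution A^(Σ sign_k(1-2s_k)) * d^(L-1).
Tabulate the states by total A-exponent and number of loops L (A-exp: L × count):
  A^8: L=5 ×1
  A^6: L=4 ×8
  A^4: L=3 ×26, L=5 ×2
  A^2: L=2 ×41, L=4 ×15
  A^0: L=1 ×26, L=3 ×43, L=5 ×1
  A^-2: L=2 ×47, L=4 ×9
  A^-4: L=1 ×11, L=3 ×16, L=5 ×1
  A^-6: L=2 ×6, L=4 ×2
  A^-8: L=3 ×1
Each group contributes A^e * Σ count * d^(L-1):
Powers of d = -A^2 - A^-2: d^2 = A^4 + 2 + A^-4; d^3 = -A^6 - 3*A^2 - 3*A^-2 - A^-6; d^4 = A^8 + 4*A^4 + 6 + 4*A^-4 + A^-8.
  A^8 * (d^4) = A^16 + 4*A^12 + 6*A^8 + 4*A^4 + 1
  A^6 * (8*d^3) = -8*A^12 - 24*A^8 - 24*A^4 - 8
  A^4 * (26*d^2 + 2*d^4) = 2*A^12 + 34*A^8 + 64*A^4 + 34 + 2*A^-4
  A^2 * (41*d + 15*d^3) = -15*A^8 - 86*A^4 - 86 - 15*A^-4
  A^0 * (26 + 43*d^2 + d^4) = A^8 + 47*A^4 + 118 + 47*A^-4 + A^-8
  A^-2 * (47*d + 9*d^3) = -9*A^4 - 74 - 74*A^-4 - 9*A^-8
  A^-4 * (11 + 16*d^2 + d^4) = A^4 + 20 + 49*A^-4 + 20*A^-8 + A^-12
  A^-6 * (6*d + 2*d^3) = -2 - 12*A^-4 - 12*A^-8 - 2*A^-12
  A^-8 * (d^2) = A^-4 + 2*A^-8 + A^-12
Summing the groups: <K> = A^16 - 2*A^12 + 2*A^8 - 3*A^4 + 3 - 2*A^-4 + 2*A^-8
Normalise by the writhe: (-A^3)^(-w) = (-A^3)^(4) = A^12, so f(A) = A^12 * <K> = A^28 - 2*A^24 + 2*A^20 - 3*A^16 + 3*A^12 - 2*A^8 + 2*A^4.
Substitute A = t^(-1/4), i.e. A^e → t^(-e/4): V(t) = 2*t^-1 - 2*t^-2 + 3*t^-3 - 3*t^-4 + 2*t^-5 - 2*t^-6 + t^-7

Answer: 2*t^-1 - 2*t^-2 + 3*t^-3 - 3*t^-4 + 2*t^-5 - 2*t^-6 + t^-7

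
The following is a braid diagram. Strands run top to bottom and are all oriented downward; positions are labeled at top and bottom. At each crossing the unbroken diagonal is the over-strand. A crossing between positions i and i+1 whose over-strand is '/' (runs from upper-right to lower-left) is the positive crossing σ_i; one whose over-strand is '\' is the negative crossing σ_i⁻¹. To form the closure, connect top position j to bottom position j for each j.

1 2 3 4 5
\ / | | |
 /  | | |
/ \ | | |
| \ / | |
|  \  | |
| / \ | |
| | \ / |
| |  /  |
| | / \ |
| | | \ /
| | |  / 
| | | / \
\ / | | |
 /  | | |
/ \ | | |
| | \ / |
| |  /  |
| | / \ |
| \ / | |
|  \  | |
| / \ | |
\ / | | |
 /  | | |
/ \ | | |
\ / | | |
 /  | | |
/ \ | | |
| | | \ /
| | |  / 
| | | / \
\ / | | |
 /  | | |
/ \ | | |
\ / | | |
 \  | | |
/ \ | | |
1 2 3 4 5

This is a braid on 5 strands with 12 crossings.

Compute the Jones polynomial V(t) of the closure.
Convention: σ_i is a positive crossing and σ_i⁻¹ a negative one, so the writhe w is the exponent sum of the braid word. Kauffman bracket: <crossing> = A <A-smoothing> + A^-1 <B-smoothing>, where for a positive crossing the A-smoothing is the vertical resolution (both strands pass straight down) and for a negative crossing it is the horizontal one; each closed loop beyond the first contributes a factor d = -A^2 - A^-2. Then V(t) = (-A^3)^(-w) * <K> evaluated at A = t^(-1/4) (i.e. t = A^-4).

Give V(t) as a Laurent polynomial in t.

Reading the diagram top to bottom ('/'-over between positions i,i+1 = s_i, '\'-over = s_i^-1): braid word = s1 s2^-1 s3 s4 s1 s3 s2^-1 s1 s1 s4 s1 s1^-1.
The presented braid s1 s2^-1 s3 s4 s1 s3 s2^-1 s1 s1 s4 s1 s1^-1 on 5 strands reduces by inverse Markov moves (closure unchanged at each step):
  Deconjugate: the word is γ·β·γ⁻¹ with γ = s1 (prefix) and γ⁻¹ = s1^-1 (suffix); strip both.
Reduced to β = s2^-1 s3 s4 s1 s3 s2^-1 s1 s1 s4 s1 on 5 strands, 10 crossings.
Compute on β:
Braid: s2^-1 s3 s4 s1 s3 s2^-1 s1 s1 s4 s1 on 5 strands, 10 crossings.
Writhe w = (#positive) - (#negative) = 8 - 2 = 6.
State-sum expansion of <K>. There are 2^10 = 1024 states.
For each crossing: s=0 is the vertical smoothing, s=1 horizontal. Crossing k contributes A^(sign_k * (1 - 2*s_k)); loop factor d = -A^2 - A^-2.
Tabulate the states by total A-exponent and number of loops L (A-exp: L × count):
  A^10: L=5 ×1
  A^8: L=4 ×10
  A^6: L=3 ×39, L=5 ×6
  A^4: L=2 ×68, L=4 ×51, L=6 ×1
  A^2: L=1 ×44, L=3 ×139, L=5 ×27
  A^0: L=2 ×126, L=4 ×118, L=6 ×8
  A^-2: L=1 ×11, L=3 ×140, L=5 ×58, L=7 ×1
  A^-4: L=2 ×19, L=4 ×85, L=6 ×16
  A^-6: L=3 ×15, L=5 ×28, L=7 ×2
  A^-8: L=4 ×6, L=6 ×4
  A^-10: L=5 ×1
Each group contributes A^e * Σ count * d^(L-1):
Powers of d = -A^2 - A^-2: d^2 = A^4 + 2 + A^-4; d^3 = -A^6 - 3*A^2 - 3*A^-2 - A^-6; d^4 = A^8 + 4*A^4 + 6 + 4*A^-4 + A^-8; d^5 = -A^10 - 5*A^6 - 10*A^2 - 10*A^-2 - 5*A^-6 - A^-10; d^6 = A^12 + 6*A^8 + 15*A^4 + 20 + 15*A^-4 + 6*A^-8 + A^-12.
  A^10 * (d^4) = A^18 + 4*A^14 + 6*A^10 + 4*A^6 + A^2
  A^8 * (10*d^3) = -10*A^14 - 30*A^10 - 30*A^6 - 10*A^2
  A^6 * (39*d^2 + 6*d^4) = 6*A^14 + 63*A^10 + 114*A^6 + 63*A^2 + 6*A^-2
  A^4 * (68*d + 51*d^3 + d^5) = -A^14 - 56*A^10 - 231*A^6 - 231*A^2 - 56*A^-2 - A^-6
  A^2 * (44 + 139*d^2 + 27*d^4) = 27*A^10 + 247*A^6 + 484*A^2 + 247*A^-2 + 27*A^-6
  A^0 * (126*d + 118*d^3 + 8*d^5) = -8*A^10 - 158*A^6 - 560*A^2 - 560*A^-2 - 158*A^-6 - 8*A^-10
  A^-2 * (11 + 140*d^2 + 58*d^4 + d^6) = A^10 + 64*A^6 + 387*A^2 + 659*A^-2 + 387*A^-6 + 64*A^-10 + A^-14
  A^-4 * (19*d + 85*d^3 + 16*d^5) = -16*A^6 - 165*A^2 - 434*A^-2 - 434*A^-6 - 165*A^-10 - 16*A^-14
  A^-6 * (15*d^2 + 28*d^4 + 2*d^6) = 2*A^6 + 40*A^2 + 157*A^-2 + 238*A^-6 + 157*A^-10 + 40*A^-14 + 2*A^-18
  A^-8 * (6*d^3 + 4*d^5) = -4*A^2 - 26*A^-2 - 58*A^-6 - 58*A^-10 - 26*A^-14 - 4*A^-18
  A^-10 * (d^4) = A^-2 + 4*A^-6 + 6*A^-10 + 4*A^-14 + A^-18
Summing the groups: <K> = A^18 - A^14 + 3*A^10 - 4*A^6 + 5*A^2 - 6*A^-2 + 5*A^-6 - 4*A^-10 + 3*A^-14 - A^-18
Normalise by the writhe: (-A^3)^(-w) = (-A^3)^(-6) = A^-18, so f(A) = A^-18 * <K> = 1 - A^-4 + 3*A^-8 - 4*A^-12 + 5*A^-16 - 6*A^-20 + 5*A^-24 - 4*A^-28 + 3*A^-32 - A^-36.
Substitute A = t^(-1/4), i.e. A^e → t^(-e/4): V(t) = -t^9 + 3*t^8 - 4*t^7 + 5*t^6 - 6*t^5 + 5*t^4 - 4*t^3 + 3*t^2 - t + 1

Answer: -t^9 + 3*t^8 - 4*t^7 + 5*t^6 - 6*t^5 + 5*t^4 - 4*t^3 + 3*t^2 - t + 1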